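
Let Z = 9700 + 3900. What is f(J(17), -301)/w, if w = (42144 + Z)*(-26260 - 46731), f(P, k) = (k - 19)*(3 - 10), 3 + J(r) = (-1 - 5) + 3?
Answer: -35/63575161 ≈ -5.5053e-7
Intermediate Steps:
Z = 13600
J(r) = -6 (J(r) = -3 + ((-1 - 5) + 3) = -3 + (-6 + 3) = -3 - 3 = -6)
f(P, k) = 133 - 7*k (f(P, k) = (-19 + k)*(-7) = 133 - 7*k)
w = -4068810304 (w = (42144 + 13600)*(-26260 - 46731) = 55744*(-72991) = -4068810304)
f(J(17), -301)/w = (133 - 7*(-301))/(-4068810304) = (133 + 2107)*(-1/4068810304) = 2240*(-1/4068810304) = -35/63575161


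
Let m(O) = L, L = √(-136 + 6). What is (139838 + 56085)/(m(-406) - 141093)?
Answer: -27643363839/19907234779 - 195923*I*√130/19907234779 ≈ -1.3886 - 0.00011221*I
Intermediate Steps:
L = I*√130 (L = √(-130) = I*√130 ≈ 11.402*I)
m(O) = I*√130
(139838 + 56085)/(m(-406) - 141093) = (139838 + 56085)/(I*√130 - 141093) = 195923/(-141093 + I*√130)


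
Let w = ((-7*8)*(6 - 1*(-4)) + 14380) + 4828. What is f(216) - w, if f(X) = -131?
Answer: -18779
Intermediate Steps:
w = 18648 (w = (-56*(6 + 4) + 14380) + 4828 = (-56*10 + 14380) + 4828 = (-560 + 14380) + 4828 = 13820 + 4828 = 18648)
f(216) - w = -131 - 1*18648 = -131 - 18648 = -18779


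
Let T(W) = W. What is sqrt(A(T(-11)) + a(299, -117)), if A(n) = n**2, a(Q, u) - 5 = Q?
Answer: 5*sqrt(17) ≈ 20.616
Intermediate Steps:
a(Q, u) = 5 + Q
sqrt(A(T(-11)) + a(299, -117)) = sqrt((-11)**2 + (5 + 299)) = sqrt(121 + 304) = sqrt(425) = 5*sqrt(17)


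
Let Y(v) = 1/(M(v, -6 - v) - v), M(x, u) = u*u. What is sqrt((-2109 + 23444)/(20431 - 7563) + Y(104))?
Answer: sqrt(617331552382606)/19295566 ≈ 1.2877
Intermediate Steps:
M(x, u) = u**2
Y(v) = 1/((-6 - v)**2 - v)
sqrt((-2109 + 23444)/(20431 - 7563) + Y(104)) = sqrt((-2109 + 23444)/(20431 - 7563) - 1/(104 - (6 + 104)**2)) = sqrt(21335/12868 - 1/(104 - 1*110**2)) = sqrt(21335*(1/12868) - 1/(104 - 1*12100)) = sqrt(21335/12868 - 1/(104 - 12100)) = sqrt(21335/12868 - 1/(-11996)) = sqrt(21335/12868 - 1*(-1/11996)) = sqrt(21335/12868 + 1/11996) = sqrt(31993441/19295566) = sqrt(617331552382606)/19295566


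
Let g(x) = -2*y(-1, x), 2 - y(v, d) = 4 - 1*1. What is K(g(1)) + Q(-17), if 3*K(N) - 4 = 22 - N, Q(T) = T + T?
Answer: -26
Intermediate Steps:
y(v, d) = -1 (y(v, d) = 2 - (4 - 1*1) = 2 - (4 - 1) = 2 - 1*3 = 2 - 3 = -1)
g(x) = 2 (g(x) = -2*(-1) = 2)
Q(T) = 2*T
K(N) = 26/3 - N/3 (K(N) = 4/3 + (22 - N)/3 = 4/3 + (22/3 - N/3) = 26/3 - N/3)
K(g(1)) + Q(-17) = (26/3 - ⅓*2) + 2*(-17) = (26/3 - ⅔) - 34 = 8 - 34 = -26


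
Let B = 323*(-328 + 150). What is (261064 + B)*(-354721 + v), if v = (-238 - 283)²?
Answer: -16953309600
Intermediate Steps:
v = 271441 (v = (-521)² = 271441)
B = -57494 (B = 323*(-178) = -57494)
(261064 + B)*(-354721 + v) = (261064 - 57494)*(-354721 + 271441) = 203570*(-83280) = -16953309600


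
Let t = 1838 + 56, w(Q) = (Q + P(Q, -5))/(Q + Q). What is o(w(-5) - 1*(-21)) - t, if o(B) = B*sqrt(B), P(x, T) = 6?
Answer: -1894 + 209*sqrt(2090)/100 ≈ -1798.5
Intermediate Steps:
w(Q) = (6 + Q)/(2*Q) (w(Q) = (Q + 6)/(Q + Q) = (6 + Q)/((2*Q)) = (6 + Q)*(1/(2*Q)) = (6 + Q)/(2*Q))
o(B) = B**(3/2)
t = 1894
o(w(-5) - 1*(-21)) - t = ((1/2)*(6 - 5)/(-5) - 1*(-21))**(3/2) - 1*1894 = ((1/2)*(-1/5)*1 + 21)**(3/2) - 1894 = (-1/10 + 21)**(3/2) - 1894 = (209/10)**(3/2) - 1894 = 209*sqrt(2090)/100 - 1894 = -1894 + 209*sqrt(2090)/100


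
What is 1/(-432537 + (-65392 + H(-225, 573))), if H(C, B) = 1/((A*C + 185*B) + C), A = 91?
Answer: -85305/42475833344 ≈ -2.0083e-6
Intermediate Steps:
H(C, B) = 1/(92*C + 185*B) (H(C, B) = 1/((91*C + 185*B) + C) = 1/(92*C + 185*B))
1/(-432537 + (-65392 + H(-225, 573))) = 1/(-432537 + (-65392 + 1/(92*(-225) + 185*573))) = 1/(-432537 + (-65392 + 1/(-20700 + 106005))) = 1/(-432537 + (-65392 + 1/85305)) = 1/(-432537 - 5578264559/85305) = 1/(-42475833344/85305) = -85305/42475833344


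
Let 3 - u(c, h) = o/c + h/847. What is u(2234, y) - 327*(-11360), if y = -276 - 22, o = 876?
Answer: 3514495677457/946099 ≈ 3.7147e+6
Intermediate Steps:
y = -298
u(c, h) = 3 - 876/c - h/847 (u(c, h) = 3 - (876/c + h/847) = 3 + (-876/c - h/847) = 3 - 876/c - h/847)
u(2234, y) - 327*(-11360) = (3 - 876/2234 - 1/847*(-298)) - 327*(-11360) = (3 - 876*1/2234 + 298/847) - 1*(-3714720) = (3 - 438/1117 + 298/847) + 3714720 = 2800177/946099 + 3714720 = 3514495677457/946099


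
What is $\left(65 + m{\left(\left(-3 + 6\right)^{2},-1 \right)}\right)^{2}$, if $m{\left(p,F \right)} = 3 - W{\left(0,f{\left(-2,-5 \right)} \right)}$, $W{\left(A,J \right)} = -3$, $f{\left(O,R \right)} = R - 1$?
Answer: $5041$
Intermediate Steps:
$f{\left(O,R \right)} = -1 + R$
$m{\left(p,F \right)} = 6$ ($m{\left(p,F \right)} = 3 - -3 = 3 + 3 = 6$)
$\left(65 + m{\left(\left(-3 + 6\right)^{2},-1 \right)}\right)^{2} = \left(65 + 6\right)^{2} = 71^{2} = 5041$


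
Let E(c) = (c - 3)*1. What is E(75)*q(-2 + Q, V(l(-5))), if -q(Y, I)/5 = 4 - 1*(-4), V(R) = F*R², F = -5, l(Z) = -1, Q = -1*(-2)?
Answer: -2880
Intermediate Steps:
Q = 2
E(c) = -3 + c (E(c) = (-3 + c)*1 = -3 + c)
V(R) = -5*R²
q(Y, I) = -40 (q(Y, I) = -5*(4 - 1*(-4)) = -5*(4 + 4) = -5*8 = -40)
E(75)*q(-2 + Q, V(l(-5))) = (-3 + 75)*(-40) = 72*(-40) = -2880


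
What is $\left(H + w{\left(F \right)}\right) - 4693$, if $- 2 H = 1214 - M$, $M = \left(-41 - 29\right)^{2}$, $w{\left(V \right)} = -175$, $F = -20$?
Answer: $-3025$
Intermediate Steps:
$M = 4900$ ($M = \left(-70\right)^{2} = 4900$)
$H = 1843$ ($H = - \frac{1214 - 4900}{2} = \left(- \frac{1}{2}\right) \left(-3686\right) = 1843$)
$\left(H + w{\left(F \right)}\right) - 4693 = \left(1843 - 175\right) - 4693 = 1668 - 4693 = -3025$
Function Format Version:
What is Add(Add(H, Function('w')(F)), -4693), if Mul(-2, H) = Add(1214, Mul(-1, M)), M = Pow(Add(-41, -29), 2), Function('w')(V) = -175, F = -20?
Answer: -3025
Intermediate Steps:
M = 4900 (M = Pow(-70, 2) = 4900)
H = 1843 (H = Mul(Rational(-1, 2), Add(1214, Mul(-1, 4900))) = Mul(Rational(-1, 2), Add(1214, -4900)) = Mul(Rational(-1, 2), -3686) = 1843)
Add(Add(H, Function('w')(F)), -4693) = Add(Add(1843, -175), -4693) = Add(1668, -4693) = -3025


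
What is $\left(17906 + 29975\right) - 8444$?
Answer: $39437$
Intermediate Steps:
$\left(17906 + 29975\right) - 8444 = 47881 + \left(-15332 + 6888\right) = 47881 - 8444 = 39437$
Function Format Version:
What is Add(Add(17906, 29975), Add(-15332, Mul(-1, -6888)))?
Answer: 39437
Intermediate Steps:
Add(Add(17906, 29975), Add(-15332, Mul(-1, -6888))) = Add(47881, Add(-15332, 6888)) = Add(47881, -8444) = 39437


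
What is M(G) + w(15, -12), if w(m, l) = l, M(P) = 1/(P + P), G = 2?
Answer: -47/4 ≈ -11.750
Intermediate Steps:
M(P) = 1/(2*P)
M(G) + w(15, -12) = (1/2)/2 - 12 = (1/2)*(1/2) - 12 = 1/4 - 12 = -47/4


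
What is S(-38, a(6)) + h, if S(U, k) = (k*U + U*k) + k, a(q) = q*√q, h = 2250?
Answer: 2250 - 450*√6 ≈ 1147.7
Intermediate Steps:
a(q) = q^(3/2)
S(U, k) = k + 2*U*k (S(U, k) = (U*k + U*k) + k = 2*U*k + k = k + 2*U*k)
S(-38, a(6)) + h = 6^(3/2)*(1 + 2*(-38)) + 2250 = (6*√6)*(1 - 76) + 2250 = (6*√6)*(-75) + 2250 = -450*√6 + 2250 = 2250 - 450*√6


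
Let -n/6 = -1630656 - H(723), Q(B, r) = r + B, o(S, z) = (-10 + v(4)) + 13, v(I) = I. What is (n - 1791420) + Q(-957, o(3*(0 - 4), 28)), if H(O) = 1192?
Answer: 7998718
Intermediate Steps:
o(S, z) = 7 (o(S, z) = (-10 + 4) + 13 = -6 + 13 = 7)
Q(B, r) = B + r
n = 9791088 (n = -6*(-1630656 - 1*1192) = -6*(-1630656 - 1192) = -6*(-1631848) = 9791088)
(n - 1791420) + Q(-957, o(3*(0 - 4), 28)) = (9791088 - 1791420) + (-957 + 7) = 7999668 - 950 = 7998718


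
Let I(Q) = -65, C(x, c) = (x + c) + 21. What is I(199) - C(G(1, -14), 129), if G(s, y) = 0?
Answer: -215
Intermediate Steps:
C(x, c) = 21 + c + x (C(x, c) = (c + x) + 21 = 21 + c + x)
I(199) - C(G(1, -14), 129) = -65 - (21 + 129 + 0) = -65 - 1*150 = -65 - 150 = -215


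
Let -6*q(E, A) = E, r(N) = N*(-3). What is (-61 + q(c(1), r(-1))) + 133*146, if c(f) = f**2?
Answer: 116141/6 ≈ 19357.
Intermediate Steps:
r(N) = -3*N
q(E, A) = -E/6
(-61 + q(c(1), r(-1))) + 133*146 = (-61 - 1/6*1**2) + 133*146 = (-61 - 1/6*1) + 19418 = (-61 - 1/6) + 19418 = -367/6 + 19418 = 116141/6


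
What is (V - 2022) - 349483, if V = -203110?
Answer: -554615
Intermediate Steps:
(V - 2022) - 349483 = (-203110 - 2022) - 349483 = -205132 - 349483 = -554615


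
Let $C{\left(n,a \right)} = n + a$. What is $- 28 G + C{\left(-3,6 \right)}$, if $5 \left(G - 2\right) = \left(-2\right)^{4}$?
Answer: $- \frac{713}{5} \approx -142.6$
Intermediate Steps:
$G = \frac{26}{5}$ ($G = 2 + \frac{\left(-2\right)^{4}}{5} = 2 + \frac{1}{5} \cdot 16 = 2 + \frac{16}{5} = \frac{26}{5} \approx 5.2$)
$C{\left(n,a \right)} = a + n$
$- 28 G + C{\left(-3,6 \right)} = \left(-28\right) \frac{26}{5} + \left(6 - 3\right) = - \frac{728}{5} + 3 = - \frac{713}{5}$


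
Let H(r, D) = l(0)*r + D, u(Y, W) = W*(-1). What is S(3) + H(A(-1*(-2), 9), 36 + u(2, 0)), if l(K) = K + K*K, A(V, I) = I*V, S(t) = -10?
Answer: 26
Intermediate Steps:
u(Y, W) = -W
l(K) = K + K²
H(r, D) = D (H(r, D) = (0*(1 + 0))*r + D = (0*1)*r + D = 0*r + D = 0 + D = D)
S(3) + H(A(-1*(-2), 9), 36 + u(2, 0)) = -10 + (36 - 1*0) = -10 + (36 + 0) = -10 + 36 = 26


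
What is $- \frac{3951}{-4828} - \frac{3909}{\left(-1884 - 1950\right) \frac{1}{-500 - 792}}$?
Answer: $- \frac{57202625}{43452} \approx -1316.5$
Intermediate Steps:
$- \frac{3951}{-4828} - \frac{3909}{\left(-1884 - 1950\right) \frac{1}{-500 - 792}} = \left(-3951\right) \left(- \frac{1}{4828}\right) - \frac{3909}{\left(-3834\right) \frac{1}{-1292}} = \frac{3951}{4828} - \frac{3909}{\left(-3834\right) \left(- \frac{1}{1292}\right)} = \frac{3951}{4828} - \frac{3909}{\frac{1917}{646}} = \frac{3951}{4828} - \frac{841738}{639} = - \frac{57202625}{43452}$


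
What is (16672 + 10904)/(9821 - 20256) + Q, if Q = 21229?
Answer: 221497039/10435 ≈ 21226.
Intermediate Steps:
(16672 + 10904)/(9821 - 20256) + Q = (16672 + 10904)/(9821 - 20256) + 21229 = 27576/(-10435) + 21229 = 27576*(-1/10435) + 21229 = -27576/10435 + 21229 = 221497039/10435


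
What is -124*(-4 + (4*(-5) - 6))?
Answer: 3720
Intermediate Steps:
-124*(-4 + (4*(-5) - 6)) = -124*(-4 + (-20 - 6)) = -124*(-4 - 26) = -124*(-30) = 3720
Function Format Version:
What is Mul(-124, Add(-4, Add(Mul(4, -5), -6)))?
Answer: 3720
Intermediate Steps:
Mul(-124, Add(-4, Add(Mul(4, -5), -6))) = Mul(-124, Add(-4, Add(-20, -6))) = Mul(-124, Add(-4, -26)) = Mul(-124, -30) = 3720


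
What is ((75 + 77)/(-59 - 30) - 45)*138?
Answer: -573666/89 ≈ -6445.7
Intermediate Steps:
((75 + 77)/(-59 - 30) - 45)*138 = (152/(-89) - 45)*138 = (152*(-1/89) - 45)*138 = (-152/89 - 45)*138 = -4157/89*138 = -573666/89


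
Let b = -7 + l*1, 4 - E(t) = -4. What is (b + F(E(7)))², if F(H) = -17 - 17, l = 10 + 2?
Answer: 841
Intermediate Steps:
E(t) = 8 (E(t) = 4 - 1*(-4) = 4 + 4 = 8)
l = 12
F(H) = -34
b = 5 (b = -7 + 12*1 = -7 + 12 = 5)
(b + F(E(7)))² = (5 - 34)² = (-29)² = 841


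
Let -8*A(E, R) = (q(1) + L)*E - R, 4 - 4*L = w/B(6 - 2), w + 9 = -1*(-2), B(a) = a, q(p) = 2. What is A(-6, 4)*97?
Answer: 19109/64 ≈ 298.58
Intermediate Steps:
w = -7 (w = -9 - 1*(-2) = -9 + 2 = -7)
L = 23/16 (L = 1 - (-7)/(4*(6 - 2)) = 1 - (-7)/(4*4) = 1 - ¼*(-7/4) = 1 + 7/16 = 23/16 ≈ 1.4375)
A(E, R) = -55*E/128 + R/8 (A(E, R) = -((2 + 23/16)*E - R)/8 = -(55*E/16 - R)/8 = -(-R + 55*E/16)/8 = -55*E/128 + R/8)
A(-6, 4)*97 = (-55/128*(-6) + (⅛)*4)*97 = (165/64 + ½)*97 = (197/64)*97 = 19109/64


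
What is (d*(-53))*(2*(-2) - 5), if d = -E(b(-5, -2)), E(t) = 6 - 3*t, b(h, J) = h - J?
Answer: -7155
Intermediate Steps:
d = -15 (d = -(6 - 3*(-5 - 1*(-2))) = -(6 - 3*(-5 + 2)) = -(6 - 3*(-3)) = -(6 + 9) = -1*15 = -15)
(d*(-53))*(2*(-2) - 5) = (-15*(-53))*(2*(-2) - 5) = 795*(-4 - 5) = 795*(-9) = -7155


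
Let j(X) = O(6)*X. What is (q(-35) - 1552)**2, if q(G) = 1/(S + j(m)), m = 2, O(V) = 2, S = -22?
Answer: 780475969/324 ≈ 2.4089e+6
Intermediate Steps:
j(X) = 2*X
q(G) = -1/18 (q(G) = 1/(-22 + 2*2) = 1/(-22 + 4) = 1/(-18) = -1/18)
(q(-35) - 1552)**2 = (-1/18 - 1552)**2 = (-27937/18)**2 = 780475969/324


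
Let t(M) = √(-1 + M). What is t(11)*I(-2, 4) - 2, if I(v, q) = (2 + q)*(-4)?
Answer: -2 - 24*√10 ≈ -77.895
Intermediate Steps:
I(v, q) = -8 - 4*q
t(11)*I(-2, 4) - 2 = √(-1 + 11)*(-8 - 4*4) - 2 = √10*(-8 - 16) - 2 = √10*(-24) - 2 = -24*√10 - 2 = -2 - 24*√10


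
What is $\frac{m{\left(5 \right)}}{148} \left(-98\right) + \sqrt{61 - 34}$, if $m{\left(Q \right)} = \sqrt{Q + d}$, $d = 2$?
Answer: $3 \sqrt{3} - \frac{49 \sqrt{7}}{74} \approx 3.4442$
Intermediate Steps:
$m{\left(Q \right)} = \sqrt{2 + Q}$ ($m{\left(Q \right)} = \sqrt{Q + 2} = \sqrt{2 + Q}$)
$\frac{m{\left(5 \right)}}{148} \left(-98\right) + \sqrt{61 - 34} = \frac{\sqrt{2 + 5}}{148} \left(-98\right) + \sqrt{61 - 34} = \sqrt{7} \cdot \frac{1}{148} \left(-98\right) + \sqrt{27} = \frac{\sqrt{7}}{148} \left(-98\right) + 3 \sqrt{3} = - \frac{49 \sqrt{7}}{74} + 3 \sqrt{3} = 3 \sqrt{3} - \frac{49 \sqrt{7}}{74}$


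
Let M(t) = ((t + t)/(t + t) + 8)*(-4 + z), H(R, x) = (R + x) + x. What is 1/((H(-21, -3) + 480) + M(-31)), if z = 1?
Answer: 1/426 ≈ 0.0023474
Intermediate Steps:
H(R, x) = R + 2*x
M(t) = -27 (M(t) = ((t + t)/(t + t) + 8)*(-4 + 1) = ((2*t)/((2*t)) + 8)*(-3) = ((2*t)*(1/(2*t)) + 8)*(-3) = (1 + 8)*(-3) = 9*(-3) = -27)
1/((H(-21, -3) + 480) + M(-31)) = 1/(((-21 + 2*(-3)) + 480) - 27) = 1/(((-21 - 6) + 480) - 27) = 1/((-27 + 480) - 27) = 1/(453 - 27) = 1/426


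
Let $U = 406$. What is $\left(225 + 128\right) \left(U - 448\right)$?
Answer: $-14826$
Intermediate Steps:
$\left(225 + 128\right) \left(U - 448\right) = \left(225 + 128\right) \left(406 - 448\right) = 353 \left(-42\right) = -14826$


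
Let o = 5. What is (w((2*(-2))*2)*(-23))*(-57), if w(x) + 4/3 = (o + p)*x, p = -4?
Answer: -12236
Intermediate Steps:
w(x) = -4/3 + x (w(x) = -4/3 + (5 - 4)*x = -4/3 + 1*x = -4/3 + x)
(w((2*(-2))*2)*(-23))*(-57) = ((-4/3 + (2*(-2))*2)*(-23))*(-57) = ((-4/3 - 4*2)*(-23))*(-57) = ((-4/3 - 8)*(-23))*(-57) = -28/3*(-23)*(-57) = (644/3)*(-57) = -12236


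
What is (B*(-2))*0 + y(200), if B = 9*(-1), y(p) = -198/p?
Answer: -99/100 ≈ -0.99000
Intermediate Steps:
B = -9
(B*(-2))*0 + y(200) = -9*(-2)*0 - 198/200 = 18*0 - 198*1/200 = 0 - 99/100 = -99/100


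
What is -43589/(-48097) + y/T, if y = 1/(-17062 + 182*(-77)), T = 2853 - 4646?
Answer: 346963888707/382847090428 ≈ 0.90627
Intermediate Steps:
T = -1793
y = -1/31076 (y = 1/(-17062 - 14014) = 1/(-31076) = -1/31076 ≈ -3.2179e-5)
-43589/(-48097) + y/T = -43589/(-48097) - 1/31076/(-1793) = -43589*(-1/48097) - 1/31076*(-1/1793) = 6227/6871 + 1/55719268 = 346963888707/382847090428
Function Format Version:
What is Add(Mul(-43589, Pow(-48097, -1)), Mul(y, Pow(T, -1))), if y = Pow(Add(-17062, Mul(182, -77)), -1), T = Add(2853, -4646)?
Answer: Rational(346963888707, 382847090428) ≈ 0.90627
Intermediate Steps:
T = -1793
y = Rational(-1, 31076) (y = Pow(Add(-17062, -14014), -1) = Pow(-31076, -1) = Rational(-1, 31076) ≈ -3.2179e-5)
Add(Mul(-43589, Pow(-48097, -1)), Mul(y, Pow(T, -1))) = Add(Mul(-43589, Pow(-48097, -1)), Mul(Rational(-1, 31076), Pow(-1793, -1))) = Add(Mul(-43589, Rational(-1, 48097)), Mul(Rational(-1, 31076), Rational(-1, 1793))) = Add(Rational(6227, 6871), Rational(1, 55719268)) = Rational(346963888707, 382847090428)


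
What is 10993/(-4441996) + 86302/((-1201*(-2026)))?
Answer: 178302342687/5404190079548 ≈ 0.032993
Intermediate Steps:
10993/(-4441996) + 86302/((-1201*(-2026))) = 10993*(-1/4441996) + 86302/2433226 = -10993/4441996 + 86302*(1/2433226) = -10993/4441996 + 43151/1216613 = 178302342687/5404190079548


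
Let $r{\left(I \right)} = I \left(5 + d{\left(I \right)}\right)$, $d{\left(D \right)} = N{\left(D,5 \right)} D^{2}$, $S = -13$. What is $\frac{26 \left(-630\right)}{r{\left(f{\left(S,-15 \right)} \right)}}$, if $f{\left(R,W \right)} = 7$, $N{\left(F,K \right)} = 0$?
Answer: $-468$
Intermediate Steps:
$d{\left(D \right)} = 0$ ($d{\left(D \right)} = 0 D^{2} = 0$)
$r{\left(I \right)} = 5 I$ ($r{\left(I \right)} = I \left(5 + 0\right) = I 5 = 5 I$)
$\frac{26 \left(-630\right)}{r{\left(f{\left(S,-15 \right)} \right)}} = \frac{26 \left(-630\right)}{5 \cdot 7} = - \frac{16380}{35} = \left(-16380\right) \frac{1}{35} = -468$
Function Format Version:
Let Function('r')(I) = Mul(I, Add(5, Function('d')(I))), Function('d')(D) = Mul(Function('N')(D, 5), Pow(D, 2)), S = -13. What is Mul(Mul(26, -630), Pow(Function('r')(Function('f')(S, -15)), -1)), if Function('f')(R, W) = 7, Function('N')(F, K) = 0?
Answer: -468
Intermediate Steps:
Function('d')(D) = 0 (Function('d')(D) = Mul(0, Pow(D, 2)) = 0)
Function('r')(I) = Mul(5, I) (Function('r')(I) = Mul(I, Add(5, 0)) = Mul(I, 5) = Mul(5, I))
Mul(Mul(26, -630), Pow(Function('r')(Function('f')(S, -15)), -1)) = Mul(Mul(26, -630), Pow(Mul(5, 7), -1)) = Mul(-16380, Pow(35, -1)) = Mul(-16380, Rational(1, 35)) = -468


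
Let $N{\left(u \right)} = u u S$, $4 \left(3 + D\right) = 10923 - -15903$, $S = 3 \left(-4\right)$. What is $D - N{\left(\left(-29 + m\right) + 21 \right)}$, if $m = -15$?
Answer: $\frac{26103}{2} \approx 13052.0$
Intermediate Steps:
$S = -12$
$D = \frac{13407}{2}$ ($D = -3 + \frac{10923 - -15903}{4} = -3 + \frac{10923 + 15903}{4} = -3 + \frac{1}{4} \cdot 26826 = -3 + \frac{13413}{2} = \frac{13407}{2} \approx 6703.5$)
$N{\left(u \right)} = - 12 u^{2}$ ($N{\left(u \right)} = u u \left(-12\right) = u^{2} \left(-12\right) = - 12 u^{2}$)
$D - N{\left(\left(-29 + m\right) + 21 \right)} = \frac{13407}{2} - - 12 \left(\left(-29 - 15\right) + 21\right)^{2} = \frac{13407}{2} - - 12 \left(-44 + 21\right)^{2} = \frac{13407}{2} - - 12 \left(-23\right)^{2} = \frac{13407}{2} - \left(-12\right) 529 = \frac{13407}{2} - -6348 = \frac{13407}{2} + 6348 = \frac{26103}{2}$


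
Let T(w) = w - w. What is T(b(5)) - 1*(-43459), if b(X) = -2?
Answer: 43459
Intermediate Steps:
T(w) = 0
T(b(5)) - 1*(-43459) = 0 - 1*(-43459) = 0 + 43459 = 43459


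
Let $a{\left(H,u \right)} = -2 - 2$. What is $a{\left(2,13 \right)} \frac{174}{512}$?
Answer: $- \frac{87}{64} \approx -1.3594$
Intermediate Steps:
$a{\left(H,u \right)} = -4$ ($a{\left(H,u \right)} = -2 - 2 = -4$)
$a{\left(2,13 \right)} \frac{174}{512} = - 4 \cdot \frac{174}{512} = - 4 \cdot 174 \cdot \frac{1}{512} = \left(-4\right) \frac{87}{256} = - \frac{87}{64}$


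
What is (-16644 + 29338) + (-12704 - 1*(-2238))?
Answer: 2228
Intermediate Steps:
(-16644 + 29338) + (-12704 - 1*(-2238)) = 12694 + (-12704 + 2238) = 12694 - 10466 = 2228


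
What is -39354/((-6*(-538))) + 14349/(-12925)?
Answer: -92494837/6953650 ≈ -13.302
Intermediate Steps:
-39354/((-6*(-538))) + 14349/(-12925) = -39354/3228 + 14349*(-1/12925) = -39354*1/3228 - 14349/12925 = -6559/538 - 14349/12925 = -92494837/6953650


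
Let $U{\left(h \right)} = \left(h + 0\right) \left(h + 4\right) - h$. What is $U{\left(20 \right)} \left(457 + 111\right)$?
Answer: $261280$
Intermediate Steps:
$U{\left(h \right)} = - h + h \left(4 + h\right)$ ($U{\left(h \right)} = h \left(4 + h\right) - h = - h + h \left(4 + h\right)$)
$U{\left(20 \right)} \left(457 + 111\right) = 20 \left(3 + 20\right) \left(457 + 111\right) = 20 \cdot 23 \cdot 568 = 460 \cdot 568 = 261280$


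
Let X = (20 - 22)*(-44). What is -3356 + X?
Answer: -3268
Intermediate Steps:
X = 88 (X = -2*(-44) = 88)
-3356 + X = -3356 + 88 = -3268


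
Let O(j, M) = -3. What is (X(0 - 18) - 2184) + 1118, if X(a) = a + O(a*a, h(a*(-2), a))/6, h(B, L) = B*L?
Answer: -2169/2 ≈ -1084.5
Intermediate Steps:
X(a) = -1/2 + a (X(a) = a - 3/6 = a - 3*1/6 = a - 1/2 = -1/2 + a)
(X(0 - 18) - 2184) + 1118 = ((-1/2 + (0 - 18)) - 2184) + 1118 = ((-1/2 - 18) - 2184) + 1118 = (-37/2 - 2184) + 1118 = -4405/2 + 1118 = -2169/2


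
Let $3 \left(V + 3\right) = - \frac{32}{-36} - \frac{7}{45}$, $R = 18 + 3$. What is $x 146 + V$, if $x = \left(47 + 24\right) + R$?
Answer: $\frac{604316}{45} \approx 13429.0$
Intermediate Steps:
$R = 21$
$x = 92$ ($x = \left(47 + 24\right) + 21 = 71 + 21 = 92$)
$V = - \frac{124}{45}$ ($V = -3 + \frac{- \frac{32}{-36} - \frac{7}{45}}{3} = -3 + \frac{\left(-32\right) \left(- \frac{1}{36}\right) - \frac{7}{45}}{3} = -3 + \frac{\frac{8}{9} - \frac{7}{45}}{3} = -3 + \frac{1}{3} \cdot \frac{11}{15} = -3 + \frac{11}{45} = - \frac{124}{45} \approx -2.7556$)
$x 146 + V = 92 \cdot 146 - \frac{124}{45} = 13432 - \frac{124}{45} = \frac{604316}{45}$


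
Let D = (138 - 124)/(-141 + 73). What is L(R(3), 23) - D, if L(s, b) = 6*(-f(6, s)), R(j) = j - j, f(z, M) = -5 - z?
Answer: 2251/34 ≈ 66.206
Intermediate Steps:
R(j) = 0
L(s, b) = 66 (L(s, b) = 6*(-(-5 - 1*6)) = 6*(-(-5 - 6)) = 6*(-1*(-11)) = 6*11 = 66)
D = -7/34 (D = 14/(-68) = 14*(-1/68) = -7/34 ≈ -0.20588)
L(R(3), 23) - D = 66 - 1*(-7/34) = 66 + 7/34 = 2251/34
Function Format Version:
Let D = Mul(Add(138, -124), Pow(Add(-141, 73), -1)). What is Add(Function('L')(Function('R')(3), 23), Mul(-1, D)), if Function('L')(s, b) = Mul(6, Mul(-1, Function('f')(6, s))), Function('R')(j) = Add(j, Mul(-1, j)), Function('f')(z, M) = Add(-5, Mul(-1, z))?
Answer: Rational(2251, 34) ≈ 66.206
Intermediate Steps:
Function('R')(j) = 0
Function('L')(s, b) = 66 (Function('L')(s, b) = Mul(6, Mul(-1, Add(-5, Mul(-1, 6)))) = Mul(6, Mul(-1, Add(-5, -6))) = Mul(6, Mul(-1, -11)) = Mul(6, 11) = 66)
D = Rational(-7, 34) (D = Mul(14, Pow(-68, -1)) = Mul(14, Rational(-1, 68)) = Rational(-7, 34) ≈ -0.20588)
Add(Function('L')(Function('R')(3), 23), Mul(-1, D)) = Add(66, Mul(-1, Rational(-7, 34))) = Add(66, Rational(7, 34)) = Rational(2251, 34)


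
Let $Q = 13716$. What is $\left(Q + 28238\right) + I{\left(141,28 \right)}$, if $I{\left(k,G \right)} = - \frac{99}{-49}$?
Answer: $\frac{2055845}{49} \approx 41956.0$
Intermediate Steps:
$I{\left(k,G \right)} = \frac{99}{49}$ ($I{\left(k,G \right)} = \left(-99\right) \left(- \frac{1}{49}\right) = \frac{99}{49}$)
$\left(Q + 28238\right) + I{\left(141,28 \right)} = \left(13716 + 28238\right) + \frac{99}{49} = 41954 + \frac{99}{49} = \frac{2055845}{49}$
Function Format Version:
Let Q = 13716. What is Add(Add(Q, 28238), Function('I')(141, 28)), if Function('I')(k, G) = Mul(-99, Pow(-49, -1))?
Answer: Rational(2055845, 49) ≈ 41956.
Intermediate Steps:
Function('I')(k, G) = Rational(99, 49) (Function('I')(k, G) = Mul(-99, Rational(-1, 49)) = Rational(99, 49))
Add(Add(Q, 28238), Function('I')(141, 28)) = Add(Add(13716, 28238), Rational(99, 49)) = Add(41954, Rational(99, 49)) = Rational(2055845, 49)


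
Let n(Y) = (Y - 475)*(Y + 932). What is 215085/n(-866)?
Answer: -71695/29502 ≈ -2.4302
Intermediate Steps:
n(Y) = (-475 + Y)*(932 + Y)
215085/n(-866) = 215085/(-442700 + (-866)² + 457*(-866)) = 215085/(-442700 + 749956 - 395762) = 215085/(-88506) = 215085*(-1/88506) = -71695/29502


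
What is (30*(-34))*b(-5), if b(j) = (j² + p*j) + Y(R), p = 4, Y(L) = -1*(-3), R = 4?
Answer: -8160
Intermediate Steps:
Y(L) = 3
b(j) = 3 + j² + 4*j (b(j) = (j² + 4*j) + 3 = 3 + j² + 4*j)
(30*(-34))*b(-5) = (30*(-34))*(3 + (-5)² + 4*(-5)) = -1020*(3 + 25 - 20) = -1020*8 = -8160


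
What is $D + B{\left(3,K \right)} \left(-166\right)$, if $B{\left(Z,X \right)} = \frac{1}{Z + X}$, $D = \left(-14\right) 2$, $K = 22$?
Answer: $- \frac{866}{25} \approx -34.64$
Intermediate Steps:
$D = -28$
$B{\left(Z,X \right)} = \frac{1}{X + Z}$
$D + B{\left(3,K \right)} \left(-166\right) = -28 + \frac{1}{22 + 3} \left(-166\right) = -28 + \frac{1}{25} \left(-166\right) = -28 - \frac{166}{25} = - \frac{866}{25}$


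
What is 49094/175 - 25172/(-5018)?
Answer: 125379396/439075 ≈ 285.55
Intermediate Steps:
49094/175 - 25172/(-5018) = 49094*(1/175) - 25172*(-1/5018) = 49094/175 + 12586/2509 = 125379396/439075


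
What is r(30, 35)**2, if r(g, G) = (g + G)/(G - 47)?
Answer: 4225/144 ≈ 29.340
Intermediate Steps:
r(g, G) = (G + g)/(-47 + G)
r(30, 35)**2 = ((35 + 30)/(-47 + 35))**2 = (65/(-12))**2 = (-1/12*65)**2 = (-65/12)**2 = 4225/144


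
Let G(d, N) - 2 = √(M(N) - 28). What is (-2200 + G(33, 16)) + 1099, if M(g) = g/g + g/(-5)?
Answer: -1099 + I*√755/5 ≈ -1099.0 + 5.4955*I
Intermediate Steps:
M(g) = 1 - g/5 (M(g) = 1 + g*(-⅕) = 1 - g/5)
G(d, N) = 2 + √(-27 - N/5) (G(d, N) = 2 + √((1 - N/5) - 28) = 2 + √(-27 - N/5))
(-2200 + G(33, 16)) + 1099 = (-2200 + (2 + √(-675 - 5*16)/5)) + 1099 = (-2200 + (2 + √(-675 - 80)/5)) + 1099 = (-2200 + (2 + √(-755)/5)) + 1099 = (-2200 + (2 + (I*√755)/5)) + 1099 = (-2200 + (2 + I*√755/5)) + 1099 = (-2198 + I*√755/5) + 1099 = -1099 + I*√755/5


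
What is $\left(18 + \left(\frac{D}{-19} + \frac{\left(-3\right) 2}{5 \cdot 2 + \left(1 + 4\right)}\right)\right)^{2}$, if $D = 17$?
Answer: $\frac{2518569}{9025} \approx 279.07$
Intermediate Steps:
$\left(18 + \left(\frac{D}{-19} + \frac{\left(-3\right) 2}{5 \cdot 2 + \left(1 + 4\right)}\right)\right)^{2} = \left(18 + \left(\frac{17}{-19} + \frac{\left(-3\right) 2}{5 \cdot 2 + \left(1 + 4\right)}\right)\right)^{2} = \left(18 - \left(\frac{17}{19} + \frac{6}{10 + 5}\right)\right)^{2} = \left(18 - \left(\frac{17}{19} + \frac{6}{15}\right)\right)^{2} = \left(18 - \frac{123}{95}\right)^{2} = \left(\frac{1587}{95}\right)^{2} = \frac{2518569}{9025}$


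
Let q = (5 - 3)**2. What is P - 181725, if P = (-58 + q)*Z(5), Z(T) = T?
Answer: -181995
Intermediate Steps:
q = 4 (q = 2**2 = 4)
P = -270 (P = (-58 + 4)*5 = -54*5 = -270)
P - 181725 = -270 - 181725 = -181995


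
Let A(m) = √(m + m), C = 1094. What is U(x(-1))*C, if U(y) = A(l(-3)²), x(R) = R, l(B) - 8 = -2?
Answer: 6564*√2 ≈ 9282.9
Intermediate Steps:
l(B) = 6 (l(B) = 8 - 2 = 6)
A(m) = √2*√m (A(m) = √(2*m) = √2*√m)
U(y) = 6*√2 (U(y) = √2*√(6²) = √2*√36 = √2*6 = 6*√2)
U(x(-1))*C = (6*√2)*1094 = 6564*√2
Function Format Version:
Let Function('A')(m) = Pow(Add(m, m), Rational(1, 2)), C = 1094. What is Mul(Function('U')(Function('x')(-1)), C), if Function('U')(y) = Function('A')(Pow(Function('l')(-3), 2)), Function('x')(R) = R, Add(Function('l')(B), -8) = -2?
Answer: Mul(6564, Pow(2, Rational(1, 2))) ≈ 9282.9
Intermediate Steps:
Function('l')(B) = 6 (Function('l')(B) = Add(8, -2) = 6)
Function('A')(m) = Mul(Pow(2, Rational(1, 2)), Pow(m, Rational(1, 2))) (Function('A')(m) = Pow(Mul(2, m), Rational(1, 2)) = Mul(Pow(2, Rational(1, 2)), Pow(m, Rational(1, 2))))
Function('U')(y) = Mul(6, Pow(2, Rational(1, 2))) (Function('U')(y) = Mul(Pow(2, Rational(1, 2)), Pow(Pow(6, 2), Rational(1, 2))) = Mul(Pow(2, Rational(1, 2)), Pow(36, Rational(1, 2))) = Mul(Pow(2, Rational(1, 2)), 6) = Mul(6, Pow(2, Rational(1, 2))))
Mul(Function('U')(Function('x')(-1)), C) = Mul(Mul(6, Pow(2, Rational(1, 2))), 1094) = Mul(6564, Pow(2, Rational(1, 2)))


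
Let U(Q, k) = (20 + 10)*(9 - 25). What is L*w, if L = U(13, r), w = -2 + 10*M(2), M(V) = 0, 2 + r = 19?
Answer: 960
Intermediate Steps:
r = 17 (r = -2 + 19 = 17)
w = -2 (w = -2 + 10*0 = -2 + 0 = -2)
U(Q, k) = -480 (U(Q, k) = 30*(-16) = -480)
L = -480
L*w = -480*(-2) = 960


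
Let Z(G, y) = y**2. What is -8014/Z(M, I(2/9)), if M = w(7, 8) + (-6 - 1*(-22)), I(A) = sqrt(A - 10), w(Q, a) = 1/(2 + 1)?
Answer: 36063/44 ≈ 819.61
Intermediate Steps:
w(Q, a) = 1/3
I(A) = sqrt(-10 + A)
M = 49/3 (M = 1/3 + (-6 - 1*(-22)) = 1/3 + (-6 + 22) = 1/3 + 16 = 49/3 ≈ 16.333)
-8014/Z(M, I(2/9)) = -8014/(-10 + 2/9) = -8014/((sqrt(-88/9))**2) = -8014/((2*I*sqrt(22)/3)**2) = -8014/(-88/9) = -8014*(-9/88) = 36063/44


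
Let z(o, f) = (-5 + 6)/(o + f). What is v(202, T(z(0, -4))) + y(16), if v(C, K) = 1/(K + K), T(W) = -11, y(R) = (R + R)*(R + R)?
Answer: 22527/22 ≈ 1024.0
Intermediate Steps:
y(R) = 4*R**2 (y(R) = (2*R)*(2*R) = 4*R**2)
z(o, f) = 1/(f + o)
v(C, K) = 1/(2*K)
v(202, T(z(0, -4))) + y(16) = (1/2)/(-11) + 4*16**2 = (1/2)*(-1/11) + 4*256 = -1/22 + 1024 = 22527/22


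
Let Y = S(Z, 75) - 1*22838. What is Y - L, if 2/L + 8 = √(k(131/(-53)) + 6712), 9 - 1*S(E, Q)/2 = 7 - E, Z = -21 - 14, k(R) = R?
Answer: -8067087400/352213 - 2*√18847065/352213 ≈ -22904.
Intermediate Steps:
Z = -35
S(E, Q) = 4 + 2*E (S(E, Q) = 18 - 2*(7 - E) = 18 + (-14 + 2*E) = 4 + 2*E)
L = 2/(-8 + √18847065/53) (L = 2/(-8 + √(131/(-53) + 6712)) = 2/(-8 + √(131*(-1/53) + 6712)) = 2/(-8 + √(-131/53 + 6712)) = 2/(-8 + √(355605/53)) = 2/(-8 + √18847065/53) ≈ 0.027059)
Y = -22904 (Y = (4 + 2*(-35)) - 1*22838 = (4 - 70) - 22838 = -66 - 22838 = -22904)
Y - L = -22904 - (848/352213 + 2*√18847065/352213) = -22904 + (-848/352213 - 2*√18847065/352213) = -8067087400/352213 - 2*√18847065/352213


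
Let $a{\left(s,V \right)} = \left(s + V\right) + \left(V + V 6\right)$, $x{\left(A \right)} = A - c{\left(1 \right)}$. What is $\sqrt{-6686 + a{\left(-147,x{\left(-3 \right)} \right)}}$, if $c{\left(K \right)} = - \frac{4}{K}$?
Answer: $5 i \sqrt{273} \approx 82.614 i$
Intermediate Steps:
$x{\left(A \right)} = 4 + A$ ($x{\left(A \right)} = A - - \frac{4}{1} = A - \left(-4\right) 1 = A - -4 = A + 4 = 4 + A$)
$a{\left(s,V \right)} = s + 8 V$ ($a{\left(s,V \right)} = \left(V + s\right) + \left(V + 6 V\right) = \left(V + s\right) + 7 V = s + 8 V$)
$\sqrt{-6686 + a{\left(-147,x{\left(-3 \right)} \right)}} = \sqrt{-6686 - \left(147 - 8 \left(4 - 3\right)\right)} = \sqrt{-6686 + \left(-147 + 8 \cdot 1\right)} = \sqrt{-6686 + \left(-147 + 8\right)} = \sqrt{-6686 - 139} = \sqrt{-6825} = 5 i \sqrt{273}$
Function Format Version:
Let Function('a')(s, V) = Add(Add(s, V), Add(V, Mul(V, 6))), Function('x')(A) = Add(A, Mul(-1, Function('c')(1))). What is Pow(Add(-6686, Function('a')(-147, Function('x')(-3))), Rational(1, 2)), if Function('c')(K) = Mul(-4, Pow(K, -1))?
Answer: Mul(5, I, Pow(273, Rational(1, 2))) ≈ Mul(82.614, I)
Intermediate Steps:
Function('x')(A) = Add(4, A) (Function('x')(A) = Add(A, Mul(-1, Mul(-4, Pow(1, -1)))) = Add(A, Mul(-1, Mul(-4, 1))) = Add(A, Mul(-1, -4)) = Add(A, 4) = Add(4, A))
Function('a')(s, V) = Add(s, Mul(8, V)) (Function('a')(s, V) = Add(Add(V, s), Add(V, Mul(6, V))) = Add(Add(V, s), Mul(7, V)) = Add(s, Mul(8, V)))
Pow(Add(-6686, Function('a')(-147, Function('x')(-3))), Rational(1, 2)) = Pow(Add(-6686, Add(-147, Mul(8, Add(4, -3)))), Rational(1, 2)) = Pow(Add(-6686, Add(-147, Mul(8, 1))), Rational(1, 2)) = Pow(Add(-6686, Add(-147, 8)), Rational(1, 2)) = Pow(Add(-6686, -139), Rational(1, 2)) = Pow(-6825, Rational(1, 2)) = Mul(5, I, Pow(273, Rational(1, 2)))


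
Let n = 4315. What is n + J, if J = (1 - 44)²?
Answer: 6164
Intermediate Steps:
J = 1849 (J = (-43)² = 1849)
n + J = 4315 + 1849 = 6164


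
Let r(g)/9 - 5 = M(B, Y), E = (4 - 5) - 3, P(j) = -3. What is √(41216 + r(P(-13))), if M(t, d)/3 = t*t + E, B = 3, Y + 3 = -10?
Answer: 2*√10349 ≈ 203.46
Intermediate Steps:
Y = -13 (Y = -3 - 10 = -13)
E = -4 (E = -1 - 3 = -4)
M(t, d) = -12 + 3*t² (M(t, d) = 3*(t*t - 4) = 3*(t² - 4) = 3*(-4 + t²) = -12 + 3*t²)
r(g) = 180 (r(g) = 45 + 9*(-12 + 3*3²) = 45 + 9*(-12 + 3*9) = 45 + 9*(-12 + 27) = 45 + 9*15 = 45 + 135 = 180)
√(41216 + r(P(-13))) = √(41216 + 180) = √41396 = 2*√10349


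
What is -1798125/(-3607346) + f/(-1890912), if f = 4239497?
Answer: -5946618202481/3410586919776 ≈ -1.7436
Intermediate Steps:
-1798125/(-3607346) + f/(-1890912) = -1798125/(-3607346) + 4239497/(-1890912) = -1798125*(-1/3607346) + 4239497*(-1/1890912) = 1798125/3607346 - 4239497/1890912 = -5946618202481/3410586919776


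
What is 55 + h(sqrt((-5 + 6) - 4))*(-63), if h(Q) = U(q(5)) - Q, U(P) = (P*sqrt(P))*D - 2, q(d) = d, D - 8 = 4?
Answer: 181 - 3780*sqrt(5) + 63*I*sqrt(3) ≈ -8271.3 + 109.12*I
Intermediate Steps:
D = 12 (D = 8 + 4 = 12)
U(P) = -2 + 12*P**(3/2) (U(P) = (P*sqrt(P))*12 - 2 = P**(3/2)*12 - 2 = 12*P**(3/2) - 2 = -2 + 12*P**(3/2))
h(Q) = -2 - Q + 60*sqrt(5) (h(Q) = (-2 + 12*5**(3/2)) - Q = (-2 + 12*(5*sqrt(5))) - Q = (-2 + 60*sqrt(5)) - Q = -2 - Q + 60*sqrt(5))
55 + h(sqrt((-5 + 6) - 4))*(-63) = 55 + (-2 - sqrt((-5 + 6) - 4) + 60*sqrt(5))*(-63) = 55 + (-2 - sqrt(1 - 4) + 60*sqrt(5))*(-63) = 55 + (-2 - sqrt(-3) + 60*sqrt(5))*(-63) = 55 + (-2 - I*sqrt(3) + 60*sqrt(5))*(-63) = 55 + (-2 + 60*sqrt(5) - I*sqrt(3))*(-63) = 55 + (126 - 3780*sqrt(5) + 63*I*sqrt(3)) = 181 - 3780*sqrt(5) + 63*I*sqrt(3)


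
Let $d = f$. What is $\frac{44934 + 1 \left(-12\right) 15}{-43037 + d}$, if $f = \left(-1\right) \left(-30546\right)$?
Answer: $- \frac{44754}{12491} \approx -3.5829$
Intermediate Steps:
$f = 30546$
$d = 30546$
$\frac{44934 + 1 \left(-12\right) 15}{-43037 + d} = \frac{44934 + 1 \left(-12\right) 15}{-43037 + 30546} = \frac{44934 - 180}{-12491} = \left(44934 - 180\right) \left(- \frac{1}{12491}\right) = 44754 \left(- \frac{1}{12491}\right) = - \frac{44754}{12491}$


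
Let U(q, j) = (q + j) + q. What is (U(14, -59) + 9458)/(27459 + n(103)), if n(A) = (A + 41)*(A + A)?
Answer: 857/5193 ≈ 0.16503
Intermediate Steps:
n(A) = 2*A*(41 + A) (n(A) = (41 + A)*(2*A) = 2*A*(41 + A))
U(q, j) = j + 2*q (U(q, j) = (j + q) + q = j + 2*q)
(U(14, -59) + 9458)/(27459 + n(103)) = ((-59 + 2*14) + 9458)/(27459 + 2*103*(41 + 103)) = ((-59 + 28) + 9458)/(27459 + 2*103*144) = (-31 + 9458)/(27459 + 29664) = 9427/57123 = 9427*(1/57123) = 857/5193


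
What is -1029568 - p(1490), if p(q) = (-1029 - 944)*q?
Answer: 1910202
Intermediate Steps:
p(q) = -1973*q
-1029568 - p(1490) = -1029568 - (-1973)*1490 = -1029568 - 1*(-2939770) = -1029568 + 2939770 = 1910202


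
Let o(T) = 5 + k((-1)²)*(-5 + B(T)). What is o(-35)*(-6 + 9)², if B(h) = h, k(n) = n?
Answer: -315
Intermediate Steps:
o(T) = T (o(T) = 5 + (-1)²*(-5 + T) = 5 + 1*(-5 + T) = 5 + (-5 + T) = T)
o(-35)*(-6 + 9)² = -35*(-6 + 9)² = -35*3² = -35*9 = -315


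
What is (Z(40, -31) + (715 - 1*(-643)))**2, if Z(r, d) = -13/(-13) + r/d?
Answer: 1771483921/961 ≈ 1.8434e+6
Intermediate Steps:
Z(r, d) = 1 + r/d (Z(r, d) = -13*(-1/13) + r/d = 1 + r/d)
(Z(40, -31) + (715 - 1*(-643)))**2 = ((-31 + 40)/(-31) + (715 - 1*(-643)))**2 = (-1/31*9 + (715 + 643))**2 = (-9/31 + 1358)**2 = (42089/31)**2 = 1771483921/961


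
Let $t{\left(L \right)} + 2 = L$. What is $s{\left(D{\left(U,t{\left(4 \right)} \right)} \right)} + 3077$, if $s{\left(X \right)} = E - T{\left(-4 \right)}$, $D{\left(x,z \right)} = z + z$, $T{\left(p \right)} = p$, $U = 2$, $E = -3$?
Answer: $3078$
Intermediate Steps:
$t{\left(L \right)} = -2 + L$
$D{\left(x,z \right)} = 2 z$
$s{\left(X \right)} = 1$ ($s{\left(X \right)} = -3 - -4 = -3 + 4 = 1$)
$s{\left(D{\left(U,t{\left(4 \right)} \right)} \right)} + 3077 = 1 + 3077 = 3078$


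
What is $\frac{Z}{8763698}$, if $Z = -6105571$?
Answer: $- \frac{6105571}{8763698} \approx -0.69669$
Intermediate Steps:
$\frac{Z}{8763698} = - \frac{6105571}{8763698}$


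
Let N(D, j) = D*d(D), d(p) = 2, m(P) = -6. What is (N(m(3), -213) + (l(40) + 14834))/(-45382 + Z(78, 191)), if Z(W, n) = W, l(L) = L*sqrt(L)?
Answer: -7411/22652 - 10*sqrt(10)/5663 ≈ -0.33275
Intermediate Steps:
l(L) = L**(3/2)
N(D, j) = 2*D (N(D, j) = D*2 = 2*D)
(N(m(3), -213) + (l(40) + 14834))/(-45382 + Z(78, 191)) = (2*(-6) + (40**(3/2) + 14834))/(-45382 + 78) = (-12 + (80*sqrt(10) + 14834))/(-45304) = (-12 + (14834 + 80*sqrt(10)))*(-1/45304) = (14822 + 80*sqrt(10))*(-1/45304) = -7411/22652 - 10*sqrt(10)/5663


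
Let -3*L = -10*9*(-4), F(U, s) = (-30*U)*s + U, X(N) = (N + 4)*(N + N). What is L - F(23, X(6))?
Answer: 82657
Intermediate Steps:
X(N) = 2*N*(4 + N) (X(N) = (4 + N)*(2*N) = 2*N*(4 + N))
F(U, s) = U - 30*U*s (F(U, s) = -30*U*s + U = U - 30*U*s)
L = -120 (L = -(-10*9)*(-4)/3 = -(-30)*(-4) = -⅓*360 = -120)
L - F(23, X(6)) = -120 - 23*(1 - 60*6*(4 + 6)) = -120 - 23*(1 - 60*6*10) = -120 - 23*(1 - 30*120) = -120 - 23*(1 - 3600) = -120 - 23*(-3599) = -120 - 1*(-82777) = -120 + 82777 = 82657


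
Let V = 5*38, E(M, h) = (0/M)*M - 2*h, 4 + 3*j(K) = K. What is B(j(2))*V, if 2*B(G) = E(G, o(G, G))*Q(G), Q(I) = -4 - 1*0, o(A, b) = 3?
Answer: 2280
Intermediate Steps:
j(K) = -4/3 + K/3
Q(I) = -4 (Q(I) = -4 + 0 = -4)
E(M, h) = -2*h (E(M, h) = 0*M - 2*h = 0 - 2*h = -2*h)
V = 190
B(G) = 12 (B(G) = (-2*3*(-4))/2 = (-6*(-4))/2 = (½)*24 = 12)
B(j(2))*V = 12*190 = 2280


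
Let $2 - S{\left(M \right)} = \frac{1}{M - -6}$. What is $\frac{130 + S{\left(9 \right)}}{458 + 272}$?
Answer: $\frac{1979}{10950} \approx 0.18073$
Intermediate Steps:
$S{\left(M \right)} = 2 - \frac{1}{6 + M}$ ($S{\left(M \right)} = 2 - \frac{1}{M - -6} = 2 - \frac{1}{M + 6} = 2 - \frac{1}{6 + M}$)
$\frac{130 + S{\left(9 \right)}}{458 + 272} = \frac{130 + \frac{11 + 2 \cdot 9}{6 + 9}}{458 + 272} = \frac{130 + \frac{11 + 18}{15}}{730} = \left(130 + \frac{1}{15} \cdot 29\right) \frac{1}{730} = \left(130 + \frac{29}{15}\right) \frac{1}{730} = \frac{1979}{15} \cdot \frac{1}{730} = \frac{1979}{10950}$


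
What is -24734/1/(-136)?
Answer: 3363824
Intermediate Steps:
-24734/1/(-136) = -24734/(-1/136) = -136*(-24734) = 3363824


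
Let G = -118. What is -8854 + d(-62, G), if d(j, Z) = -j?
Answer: -8792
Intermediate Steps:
-8854 + d(-62, G) = -8854 - 1*(-62) = -8854 + 62 = -8792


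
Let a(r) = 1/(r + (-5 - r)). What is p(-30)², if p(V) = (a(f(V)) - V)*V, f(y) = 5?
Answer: 799236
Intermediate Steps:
a(r) = -⅕ (a(r) = 1/(-5) = -⅕)
p(V) = V*(-⅕ - V) (p(V) = (-⅕ - V)*V = V*(-⅕ - V))
p(-30)² = (-1*(-30)*(⅕ - 30))² = (-1*(-30)*(-149/5))² = (-894)² = 799236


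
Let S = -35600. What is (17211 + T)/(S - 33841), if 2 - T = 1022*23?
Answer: 6293/69441 ≈ 0.090624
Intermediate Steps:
T = -23504 (T = 2 - 1022*23 = 2 - 1*23506 = 2 - 23506 = -23504)
(17211 + T)/(S - 33841) = (17211 - 23504)/(-35600 - 33841) = -6293/(-69441) = -6293*(-1/69441) = 6293/69441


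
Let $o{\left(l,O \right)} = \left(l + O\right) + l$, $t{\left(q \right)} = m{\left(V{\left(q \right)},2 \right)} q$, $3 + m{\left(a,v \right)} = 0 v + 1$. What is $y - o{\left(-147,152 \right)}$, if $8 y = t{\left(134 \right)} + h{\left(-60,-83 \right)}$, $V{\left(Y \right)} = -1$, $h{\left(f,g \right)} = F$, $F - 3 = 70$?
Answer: $\frac{941}{8} \approx 117.63$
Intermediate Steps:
$F = 73$ ($F = 3 + 70 = 73$)
$h{\left(f,g \right)} = 73$
$m{\left(a,v \right)} = -2$ ($m{\left(a,v \right)} = -3 + \left(0 v + 1\right) = -3 + \left(0 + 1\right) = -3 + 1 = -2$)
$t{\left(q \right)} = - 2 q$
$y = - \frac{195}{8}$ ($y = \frac{\left(-2\right) 134 + 73}{8} = \frac{-268 + 73}{8} = \frac{1}{8} \left(-195\right) = - \frac{195}{8} \approx -24.375$)
$o{\left(l,O \right)} = O + 2 l$ ($o{\left(l,O \right)} = \left(O + l\right) + l = O + 2 l$)
$y - o{\left(-147,152 \right)} = - \frac{195}{8} - \left(152 + 2 \left(-147\right)\right) = - \frac{195}{8} - \left(152 - 294\right) = - \frac{195}{8} - -142 = - \frac{195}{8} + 142 = \frac{941}{8}$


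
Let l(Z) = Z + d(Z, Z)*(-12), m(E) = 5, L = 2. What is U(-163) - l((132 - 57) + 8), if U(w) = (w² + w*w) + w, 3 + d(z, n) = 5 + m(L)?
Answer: 52976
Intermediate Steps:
d(z, n) = 7 (d(z, n) = -3 + (5 + 5) = -3 + 10 = 7)
U(w) = w + 2*w² (U(w) = (w² + w²) + w = 2*w² + w = w + 2*w²)
l(Z) = -84 + Z (l(Z) = Z + 7*(-12) = Z - 84 = -84 + Z)
U(-163) - l((132 - 57) + 8) = -163*(1 + 2*(-163)) - (-84 + ((132 - 57) + 8)) = -163*(1 - 326) - (-84 + (75 + 8)) = -163*(-325) - (-84 + 83) = 52975 - 1*(-1) = 52975 + 1 = 52976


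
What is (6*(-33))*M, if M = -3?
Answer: 594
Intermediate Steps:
(6*(-33))*M = (6*(-33))*(-3) = -198*(-3) = 594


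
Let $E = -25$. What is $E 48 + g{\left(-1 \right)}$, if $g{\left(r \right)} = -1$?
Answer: $-1201$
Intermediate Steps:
$E 48 + g{\left(-1 \right)} = \left(-25\right) 48 - 1 = -1200 - 1 = -1201$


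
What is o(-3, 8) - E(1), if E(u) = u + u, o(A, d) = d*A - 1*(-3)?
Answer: -23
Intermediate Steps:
o(A, d) = 3 + A*d (o(A, d) = A*d + 3 = 3 + A*d)
E(u) = 2*u
o(-3, 8) - E(1) = (3 - 3*8) - 2 = (3 - 24) - 1*2 = -21 - 2 = -23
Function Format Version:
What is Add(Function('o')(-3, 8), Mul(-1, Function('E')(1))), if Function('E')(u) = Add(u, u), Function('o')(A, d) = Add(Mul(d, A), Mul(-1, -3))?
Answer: -23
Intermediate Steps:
Function('o')(A, d) = Add(3, Mul(A, d)) (Function('o')(A, d) = Add(Mul(A, d), 3) = Add(3, Mul(A, d)))
Function('E')(u) = Mul(2, u)
Add(Function('o')(-3, 8), Mul(-1, Function('E')(1))) = Add(Add(3, Mul(-3, 8)), Mul(-1, Mul(2, 1))) = Add(Add(3, -24), Mul(-1, 2)) = Add(-21, -2) = -23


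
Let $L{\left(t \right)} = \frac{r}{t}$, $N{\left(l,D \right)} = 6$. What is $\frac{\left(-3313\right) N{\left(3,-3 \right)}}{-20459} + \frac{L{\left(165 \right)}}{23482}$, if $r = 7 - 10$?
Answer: $\frac{25672615321}{26423003090} \approx 0.9716$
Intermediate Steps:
$r = -3$ ($r = 7 - 10 = -3$)
$L{\left(t \right)} = - \frac{3}{t}$
$\frac{\left(-3313\right) N{\left(3,-3 \right)}}{-20459} + \frac{L{\left(165 \right)}}{23482} = \frac{\left(-3313\right) 6}{-20459} + \frac{\left(-3\right) \frac{1}{165}}{23482} = \left(-19878\right) \left(- \frac{1}{20459}\right) + \left(-3\right) \frac{1}{165} \cdot \frac{1}{23482} = \frac{19878}{20459} - \frac{1}{1291510} = \frac{25672615321}{26423003090}$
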